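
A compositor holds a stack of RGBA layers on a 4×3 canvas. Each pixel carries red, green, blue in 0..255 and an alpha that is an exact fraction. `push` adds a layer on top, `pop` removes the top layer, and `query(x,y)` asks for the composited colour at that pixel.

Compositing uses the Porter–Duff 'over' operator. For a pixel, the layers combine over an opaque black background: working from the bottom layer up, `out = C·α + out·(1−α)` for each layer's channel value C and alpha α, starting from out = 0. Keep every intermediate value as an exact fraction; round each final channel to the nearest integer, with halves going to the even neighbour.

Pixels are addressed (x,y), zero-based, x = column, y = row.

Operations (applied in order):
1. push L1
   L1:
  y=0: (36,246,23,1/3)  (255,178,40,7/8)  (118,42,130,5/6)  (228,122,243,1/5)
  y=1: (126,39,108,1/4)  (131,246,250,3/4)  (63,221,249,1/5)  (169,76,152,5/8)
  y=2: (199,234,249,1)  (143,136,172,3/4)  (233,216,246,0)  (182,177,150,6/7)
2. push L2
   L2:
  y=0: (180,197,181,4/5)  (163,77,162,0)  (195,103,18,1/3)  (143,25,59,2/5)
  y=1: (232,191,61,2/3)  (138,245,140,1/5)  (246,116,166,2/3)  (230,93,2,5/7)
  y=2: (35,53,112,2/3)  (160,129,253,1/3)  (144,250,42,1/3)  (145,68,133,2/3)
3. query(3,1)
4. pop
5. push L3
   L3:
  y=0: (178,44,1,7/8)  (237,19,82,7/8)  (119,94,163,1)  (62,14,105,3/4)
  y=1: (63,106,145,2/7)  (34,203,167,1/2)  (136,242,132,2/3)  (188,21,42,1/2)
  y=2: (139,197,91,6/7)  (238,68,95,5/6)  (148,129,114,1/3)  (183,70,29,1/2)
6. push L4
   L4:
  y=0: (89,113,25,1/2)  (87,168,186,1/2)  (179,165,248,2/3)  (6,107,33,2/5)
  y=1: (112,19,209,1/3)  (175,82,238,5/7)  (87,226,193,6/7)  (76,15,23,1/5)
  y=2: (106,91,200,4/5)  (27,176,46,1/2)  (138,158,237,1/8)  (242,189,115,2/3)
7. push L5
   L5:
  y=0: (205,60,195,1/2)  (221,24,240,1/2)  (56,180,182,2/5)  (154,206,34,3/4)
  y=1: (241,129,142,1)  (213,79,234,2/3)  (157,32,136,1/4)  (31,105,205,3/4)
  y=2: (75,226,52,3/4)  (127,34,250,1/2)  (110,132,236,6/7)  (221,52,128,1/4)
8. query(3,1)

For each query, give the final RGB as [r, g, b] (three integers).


(3,1) stack=L1,L2; from [0,0,0]:
+L1 (α=5/8) → [845/8, 95/2, 95]
+L2 (α=5/7) → [5445/28, 80, 200/7]
= [194, 80, 29]

query (3,1) [L1,L3,L4,L5] — begin 0,0,0
after L1 α=5/8: [845/8, 95/2, 95]
after L3 α=1/2: [2349/16, 137/4, 137/2]
after L4 α=1/5: [2653/20, 152/5, 297/5]
after L5 α=3/4: [4513/80, 1727/20, 843/5]
= [56, 86, 169]


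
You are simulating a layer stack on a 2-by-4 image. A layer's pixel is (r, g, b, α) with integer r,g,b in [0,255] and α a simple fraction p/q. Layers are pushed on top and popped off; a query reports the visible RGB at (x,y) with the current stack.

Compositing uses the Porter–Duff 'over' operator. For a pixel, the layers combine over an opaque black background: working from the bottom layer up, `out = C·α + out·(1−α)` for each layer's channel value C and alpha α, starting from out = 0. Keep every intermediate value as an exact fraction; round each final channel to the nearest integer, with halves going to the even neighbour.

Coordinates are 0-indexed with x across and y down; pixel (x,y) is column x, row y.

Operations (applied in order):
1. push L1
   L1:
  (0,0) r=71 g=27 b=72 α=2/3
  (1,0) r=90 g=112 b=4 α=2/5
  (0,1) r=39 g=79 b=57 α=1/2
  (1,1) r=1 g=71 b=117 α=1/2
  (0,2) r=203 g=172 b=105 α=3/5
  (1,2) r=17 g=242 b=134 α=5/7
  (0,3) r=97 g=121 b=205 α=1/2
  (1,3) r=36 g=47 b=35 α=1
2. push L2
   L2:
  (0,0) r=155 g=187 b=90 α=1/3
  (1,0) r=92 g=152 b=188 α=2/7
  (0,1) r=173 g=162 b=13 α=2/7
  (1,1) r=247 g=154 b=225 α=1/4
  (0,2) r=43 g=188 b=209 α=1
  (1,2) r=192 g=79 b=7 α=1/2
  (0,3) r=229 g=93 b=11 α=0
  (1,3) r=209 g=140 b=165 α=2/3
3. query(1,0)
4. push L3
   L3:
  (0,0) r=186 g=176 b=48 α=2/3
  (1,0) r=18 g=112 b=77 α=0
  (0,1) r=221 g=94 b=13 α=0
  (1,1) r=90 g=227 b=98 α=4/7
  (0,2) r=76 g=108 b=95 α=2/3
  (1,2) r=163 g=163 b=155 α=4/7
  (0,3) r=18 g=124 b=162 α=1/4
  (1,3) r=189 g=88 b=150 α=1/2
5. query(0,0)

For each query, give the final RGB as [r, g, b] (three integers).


query (1,0) [L1,L2] — begin 0,0,0
after L1 α=2/5: [36, 224/5, 8/5]
after L2 α=2/7: [52, 528/7, 384/7]
→ [52, 75, 55]

at x=0,y=0 over L1,L2,L3:
+L1 (α=2/3) → [142/3, 18, 48]
+L2 (α=1/3) → [749/9, 223/3, 62]
+L3 (α=2/3) → [4097/27, 1279/9, 158/3]
= [152, 142, 53]


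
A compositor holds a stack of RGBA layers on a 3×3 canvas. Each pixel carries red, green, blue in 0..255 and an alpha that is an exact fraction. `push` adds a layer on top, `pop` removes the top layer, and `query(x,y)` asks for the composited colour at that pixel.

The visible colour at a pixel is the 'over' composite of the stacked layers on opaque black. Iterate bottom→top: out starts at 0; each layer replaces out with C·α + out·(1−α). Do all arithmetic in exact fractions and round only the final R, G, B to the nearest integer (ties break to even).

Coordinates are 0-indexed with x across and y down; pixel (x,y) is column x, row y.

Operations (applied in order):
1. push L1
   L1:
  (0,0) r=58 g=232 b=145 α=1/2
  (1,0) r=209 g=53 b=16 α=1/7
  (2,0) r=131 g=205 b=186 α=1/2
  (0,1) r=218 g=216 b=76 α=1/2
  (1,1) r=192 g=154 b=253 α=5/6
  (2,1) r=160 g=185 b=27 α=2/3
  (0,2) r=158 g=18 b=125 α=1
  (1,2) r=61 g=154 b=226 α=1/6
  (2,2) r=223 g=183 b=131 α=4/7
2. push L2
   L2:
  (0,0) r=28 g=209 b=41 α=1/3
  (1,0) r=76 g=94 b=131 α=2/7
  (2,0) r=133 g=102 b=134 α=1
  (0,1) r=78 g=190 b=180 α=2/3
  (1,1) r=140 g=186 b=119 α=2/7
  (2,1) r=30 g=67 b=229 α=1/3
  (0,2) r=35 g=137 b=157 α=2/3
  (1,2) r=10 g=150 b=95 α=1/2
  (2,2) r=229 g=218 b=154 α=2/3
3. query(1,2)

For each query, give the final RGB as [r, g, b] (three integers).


(1,2) stack=L1,L2; from [0,0,0]:
after L1 α=1/6: [61/6, 77/3, 113/3]
after L2 α=1/2: [121/12, 527/6, 199/3]
→ [10, 88, 66]


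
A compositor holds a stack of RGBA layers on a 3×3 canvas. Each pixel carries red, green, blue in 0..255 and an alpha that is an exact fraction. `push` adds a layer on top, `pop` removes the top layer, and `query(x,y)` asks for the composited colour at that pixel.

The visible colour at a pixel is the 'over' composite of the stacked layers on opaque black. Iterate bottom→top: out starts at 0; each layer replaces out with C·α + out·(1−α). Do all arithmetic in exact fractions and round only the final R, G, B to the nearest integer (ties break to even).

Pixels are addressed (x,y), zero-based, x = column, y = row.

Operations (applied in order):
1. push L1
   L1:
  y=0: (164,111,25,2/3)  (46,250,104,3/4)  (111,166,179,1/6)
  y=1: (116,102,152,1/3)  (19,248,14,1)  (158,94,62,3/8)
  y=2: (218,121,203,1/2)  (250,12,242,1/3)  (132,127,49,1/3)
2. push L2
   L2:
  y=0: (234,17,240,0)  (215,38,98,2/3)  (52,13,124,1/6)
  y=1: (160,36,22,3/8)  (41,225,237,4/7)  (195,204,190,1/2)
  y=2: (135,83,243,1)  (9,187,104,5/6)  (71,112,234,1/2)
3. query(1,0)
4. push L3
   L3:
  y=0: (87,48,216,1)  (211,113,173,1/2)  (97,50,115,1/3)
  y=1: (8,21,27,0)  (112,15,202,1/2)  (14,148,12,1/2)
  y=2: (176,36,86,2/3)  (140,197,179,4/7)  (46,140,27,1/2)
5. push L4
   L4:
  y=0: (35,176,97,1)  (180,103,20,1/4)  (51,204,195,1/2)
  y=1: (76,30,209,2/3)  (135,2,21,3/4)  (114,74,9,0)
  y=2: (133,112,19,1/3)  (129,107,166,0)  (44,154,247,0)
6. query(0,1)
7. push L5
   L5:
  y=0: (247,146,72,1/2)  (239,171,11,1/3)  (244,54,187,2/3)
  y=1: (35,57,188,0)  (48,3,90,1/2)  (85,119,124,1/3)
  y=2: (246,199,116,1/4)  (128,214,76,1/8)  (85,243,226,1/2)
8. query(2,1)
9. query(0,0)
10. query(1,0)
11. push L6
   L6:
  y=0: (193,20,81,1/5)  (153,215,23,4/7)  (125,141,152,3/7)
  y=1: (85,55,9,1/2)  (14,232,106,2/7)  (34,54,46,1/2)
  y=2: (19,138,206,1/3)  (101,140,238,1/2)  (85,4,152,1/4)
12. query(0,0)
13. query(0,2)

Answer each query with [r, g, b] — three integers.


query (1,0) [L1,L2] — begin 0,0,0
+L1 (α=3/4) → [69/2, 375/2, 78]
+L2 (α=2/3) → [929/6, 527/6, 274/3]
= [155, 88, 91]

at x=0,y=1 over L1,L2,L3,L4:
after L1 α=1/3: [116/3, 34, 152/3]
after L2 α=3/8: [505/6, 139/4, 479/12]
after L3 α=0: [505/6, 139/4, 479/12]
after L4 α=2/3: [1417/18, 379/12, 5495/36]
= [79, 32, 153]

query (2,1) [L1,L2,L3,L4,L5] — begin 0,0,0
after L1 α=3/8: [237/4, 141/4, 93/4]
after L2 α=1/2: [1017/8, 957/8, 853/8]
after L3 α=1/2: [1129/16, 2141/16, 949/16]
after L4 α=0: [1129/16, 2141/16, 949/16]
after L5 α=1/3: [603/8, 1031/8, 647/8]
= [75, 129, 81]

(0,0) stack=L1,L2,L3,L4,L5; from [0,0,0]:
+L1 (α=2/3) → [328/3, 74, 50/3]
+L2 (α=0) → [328/3, 74, 50/3]
+L3 (α=1) → [87, 48, 216]
+L4 (α=1) → [35, 176, 97]
+L5 (α=1/2) → [141, 161, 169/2]
→ [141, 161, 84]

at x=1,y=0 over L1,L2,L3,L4,L5:
after L1 α=3/4: [69/2, 375/2, 78]
after L2 α=2/3: [929/6, 527/6, 274/3]
after L3 α=1/2: [2195/12, 1205/12, 793/6]
after L4 α=1/4: [2915/16, 1617/16, 833/8]
after L5 α=1/3: [1609/8, 995/8, 877/12]
rounded: [201, 124, 73]

query (0,0) [L1,L2,L3,L4,L5,L6] — begin 0,0,0
after L1 α=2/3: [328/3, 74, 50/3]
after L2 α=0: [328/3, 74, 50/3]
after L3 α=1: [87, 48, 216]
after L4 α=1: [35, 176, 97]
after L5 α=1/2: [141, 161, 169/2]
after L6 α=1/5: [757/5, 664/5, 419/5]
rounded: [151, 133, 84]

at x=0,y=2 over L1,L2,L3,L4,L5,L6:
L1 α=1/2: [109, 121/2, 203/2]
L2 α=1: [135, 83, 243]
L3 α=2/3: [487/3, 155/3, 415/3]
L4 α=1/3: [1373/9, 646/9, 887/9]
L5 α=1/4: [2111/12, 1243/12, 1235/12]
L6 α=1/3: [2225/18, 2071/18, 2471/18]
rounded: [124, 115, 137]


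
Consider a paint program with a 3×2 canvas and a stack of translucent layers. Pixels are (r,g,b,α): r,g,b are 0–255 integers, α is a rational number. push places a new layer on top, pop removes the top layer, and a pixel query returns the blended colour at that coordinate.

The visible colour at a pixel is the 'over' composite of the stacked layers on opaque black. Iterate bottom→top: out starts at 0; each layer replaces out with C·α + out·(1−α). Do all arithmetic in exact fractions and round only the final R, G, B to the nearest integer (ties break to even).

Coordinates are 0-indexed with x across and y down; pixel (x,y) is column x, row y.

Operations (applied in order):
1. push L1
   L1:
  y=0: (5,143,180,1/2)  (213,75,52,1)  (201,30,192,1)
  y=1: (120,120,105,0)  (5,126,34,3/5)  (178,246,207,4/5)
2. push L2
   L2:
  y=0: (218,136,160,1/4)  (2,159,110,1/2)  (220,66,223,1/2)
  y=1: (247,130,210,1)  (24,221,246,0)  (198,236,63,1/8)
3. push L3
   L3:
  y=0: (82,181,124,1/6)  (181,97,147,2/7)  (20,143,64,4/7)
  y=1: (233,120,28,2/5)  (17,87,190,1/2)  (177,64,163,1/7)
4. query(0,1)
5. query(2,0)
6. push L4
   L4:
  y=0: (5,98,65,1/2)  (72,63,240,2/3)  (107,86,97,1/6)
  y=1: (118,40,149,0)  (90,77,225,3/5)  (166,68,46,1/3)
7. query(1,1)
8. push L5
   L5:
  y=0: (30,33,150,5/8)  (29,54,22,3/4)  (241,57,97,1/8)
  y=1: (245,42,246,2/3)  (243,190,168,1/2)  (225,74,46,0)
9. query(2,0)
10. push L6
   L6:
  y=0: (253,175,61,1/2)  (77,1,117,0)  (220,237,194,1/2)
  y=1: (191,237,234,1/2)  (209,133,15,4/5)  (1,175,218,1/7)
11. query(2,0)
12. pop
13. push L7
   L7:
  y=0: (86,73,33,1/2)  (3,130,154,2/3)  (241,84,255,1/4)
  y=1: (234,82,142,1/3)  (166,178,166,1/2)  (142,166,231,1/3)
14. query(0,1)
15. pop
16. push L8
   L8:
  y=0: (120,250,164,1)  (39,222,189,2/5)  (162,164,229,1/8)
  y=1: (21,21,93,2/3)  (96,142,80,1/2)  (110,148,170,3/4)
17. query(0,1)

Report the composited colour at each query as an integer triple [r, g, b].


(0,1) stack=L1,L2,L3; from [0,0,0]:
L1 α=0: [0, 0, 0]
L2 α=1: [247, 130, 210]
L3 α=2/5: [1207/5, 126, 686/5]
= [241, 126, 137]

query (2,0) [L1,L2,L3] — begin 0,0,0
+L1 (α=1) → [201, 30, 192]
+L2 (α=1/2) → [421/2, 48, 415/2]
+L3 (α=4/7) → [1423/14, 716/7, 251/2]
rounded: [102, 102, 126]

(1,1) stack=L1,L2,L3,L4; from [0,0,0]:
after L1 α=3/5: [3, 378/5, 102/5]
after L2 α=0: [3, 378/5, 102/5]
after L3 α=1/2: [10, 813/10, 526/5]
after L4 α=3/5: [58, 1968/25, 4427/25]
rounded: [58, 79, 177]

at x=2,y=0 over L1,L2,L3,L4,L5:
L1 α=1: [201, 30, 192]
L2 α=1/2: [421/2, 48, 415/2]
L3 α=4/7: [1423/14, 716/7, 251/2]
L4 α=1/6: [2871/28, 697/7, 483/4]
L5 α=1/8: [3835/32, 377/4, 3769/32]
rounded: [120, 94, 118]

query (2,0) [L1,L2,L3,L4,L5,L6] — begin 0,0,0
+L1 (α=1) → [201, 30, 192]
+L2 (α=1/2) → [421/2, 48, 415/2]
+L3 (α=4/7) → [1423/14, 716/7, 251/2]
+L4 (α=1/6) → [2871/28, 697/7, 483/4]
+L5 (α=1/8) → [3835/32, 377/4, 3769/32]
+L6 (α=1/2) → [10875/64, 1325/8, 9977/64]
rounded: [170, 166, 156]

(0,1) stack=L1,L2,L3,L4,L5,L7; from [0,0,0]:
+L1 (α=0) → [0, 0, 0]
+L2 (α=1) → [247, 130, 210]
+L3 (α=2/5) → [1207/5, 126, 686/5]
+L4 (α=0) → [1207/5, 126, 686/5]
+L5 (α=2/3) → [1219/5, 70, 3146/15]
+L7 (α=1/3) → [3608/15, 74, 8422/45]
rounded: [241, 74, 187]

(0,1) stack=L1,L2,L3,L4,L5,L8; from [0,0,0]:
after L1 α=0: [0, 0, 0]
after L2 α=1: [247, 130, 210]
after L3 α=2/5: [1207/5, 126, 686/5]
after L4 α=0: [1207/5, 126, 686/5]
after L5 α=2/3: [1219/5, 70, 3146/15]
after L8 α=2/3: [1429/15, 112/3, 5936/45]
rounded: [95, 37, 132]


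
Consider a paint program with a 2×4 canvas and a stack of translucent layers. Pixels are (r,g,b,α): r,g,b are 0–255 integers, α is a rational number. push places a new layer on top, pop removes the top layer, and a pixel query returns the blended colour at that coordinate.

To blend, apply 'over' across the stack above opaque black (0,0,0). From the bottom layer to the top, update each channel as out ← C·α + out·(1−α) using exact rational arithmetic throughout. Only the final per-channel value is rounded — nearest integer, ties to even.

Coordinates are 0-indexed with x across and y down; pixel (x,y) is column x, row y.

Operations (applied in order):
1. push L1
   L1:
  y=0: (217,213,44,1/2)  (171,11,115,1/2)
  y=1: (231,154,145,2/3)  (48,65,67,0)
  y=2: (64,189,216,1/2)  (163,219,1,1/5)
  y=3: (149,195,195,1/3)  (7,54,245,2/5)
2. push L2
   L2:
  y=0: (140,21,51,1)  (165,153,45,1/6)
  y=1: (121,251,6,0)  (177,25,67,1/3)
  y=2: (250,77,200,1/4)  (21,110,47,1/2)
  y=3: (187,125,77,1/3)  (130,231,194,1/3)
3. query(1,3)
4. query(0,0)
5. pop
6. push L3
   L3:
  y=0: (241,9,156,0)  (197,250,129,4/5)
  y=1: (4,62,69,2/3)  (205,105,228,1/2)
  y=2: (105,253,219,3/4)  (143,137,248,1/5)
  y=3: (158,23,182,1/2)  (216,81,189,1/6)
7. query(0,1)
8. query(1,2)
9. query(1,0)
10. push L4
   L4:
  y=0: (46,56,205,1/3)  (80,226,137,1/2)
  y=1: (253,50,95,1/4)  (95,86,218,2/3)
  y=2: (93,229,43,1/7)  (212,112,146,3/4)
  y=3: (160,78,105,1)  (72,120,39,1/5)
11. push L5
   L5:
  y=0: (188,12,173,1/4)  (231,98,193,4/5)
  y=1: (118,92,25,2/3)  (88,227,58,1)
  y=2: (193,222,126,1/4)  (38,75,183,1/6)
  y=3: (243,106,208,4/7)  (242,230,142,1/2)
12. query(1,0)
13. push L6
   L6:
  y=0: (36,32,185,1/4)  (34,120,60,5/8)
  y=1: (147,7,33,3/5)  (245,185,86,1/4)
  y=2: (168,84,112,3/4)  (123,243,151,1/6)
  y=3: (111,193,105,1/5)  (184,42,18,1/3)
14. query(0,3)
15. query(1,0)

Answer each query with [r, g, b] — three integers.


(1,3) stack=L1,L2; from [0,0,0]:
after L1 α=2/5: [14/5, 108/5, 98]
after L2 α=1/3: [226/5, 457/5, 130]
→ [45, 91, 130]

(0,0) stack=L1,L2; from [0,0,0]:
+L1 (α=1/2) → [217/2, 213/2, 22]
+L2 (α=1) → [140, 21, 51]
rounded: [140, 21, 51]

query (0,1) [L1,L3] — begin 0,0,0
after L1 α=2/3: [154, 308/3, 290/3]
after L3 α=2/3: [54, 680/9, 704/9]
= [54, 76, 78]

at x=1,y=2 over L1,L3:
after L1 α=1/5: [163/5, 219/5, 1/5]
after L3 α=1/5: [1367/25, 1561/25, 1244/25]
rounded: [55, 62, 50]

query (1,0) [L1,L3] — begin 0,0,0
+L1 (α=1/2) → [171/2, 11/2, 115/2]
+L3 (α=4/5) → [1747/10, 2011/10, 1147/10]
rounded: [175, 201, 115]

(1,0) stack=L1,L3,L4,L5; from [0,0,0]:
after L1 α=1/2: [171/2, 11/2, 115/2]
after L3 α=4/5: [1747/10, 2011/10, 1147/10]
after L4 α=1/2: [2547/20, 4271/20, 2517/20]
after L5 α=4/5: [21027/100, 12111/100, 17957/100]
→ [210, 121, 180]

(0,3) stack=L1,L3,L4,L5,L6; from [0,0,0]:
L1 α=1/3: [149/3, 65, 65]
L3 α=1/2: [623/6, 44, 247/2]
L4 α=1: [160, 78, 105]
L5 α=4/7: [1452/7, 94, 1147/7]
L6 α=1/5: [1317/7, 569/5, 5323/35]
= [188, 114, 152]

(1,0) stack=L1,L3,L4,L5,L6; from [0,0,0]:
+L1 (α=1/2) → [171/2, 11/2, 115/2]
+L3 (α=4/5) → [1747/10, 2011/10, 1147/10]
+L4 (α=1/2) → [2547/20, 4271/20, 2517/20]
+L5 (α=4/5) → [21027/100, 12111/100, 17957/100]
+L6 (α=5/8) → [80081/800, 96333/800, 83871/800]
= [100, 120, 105]


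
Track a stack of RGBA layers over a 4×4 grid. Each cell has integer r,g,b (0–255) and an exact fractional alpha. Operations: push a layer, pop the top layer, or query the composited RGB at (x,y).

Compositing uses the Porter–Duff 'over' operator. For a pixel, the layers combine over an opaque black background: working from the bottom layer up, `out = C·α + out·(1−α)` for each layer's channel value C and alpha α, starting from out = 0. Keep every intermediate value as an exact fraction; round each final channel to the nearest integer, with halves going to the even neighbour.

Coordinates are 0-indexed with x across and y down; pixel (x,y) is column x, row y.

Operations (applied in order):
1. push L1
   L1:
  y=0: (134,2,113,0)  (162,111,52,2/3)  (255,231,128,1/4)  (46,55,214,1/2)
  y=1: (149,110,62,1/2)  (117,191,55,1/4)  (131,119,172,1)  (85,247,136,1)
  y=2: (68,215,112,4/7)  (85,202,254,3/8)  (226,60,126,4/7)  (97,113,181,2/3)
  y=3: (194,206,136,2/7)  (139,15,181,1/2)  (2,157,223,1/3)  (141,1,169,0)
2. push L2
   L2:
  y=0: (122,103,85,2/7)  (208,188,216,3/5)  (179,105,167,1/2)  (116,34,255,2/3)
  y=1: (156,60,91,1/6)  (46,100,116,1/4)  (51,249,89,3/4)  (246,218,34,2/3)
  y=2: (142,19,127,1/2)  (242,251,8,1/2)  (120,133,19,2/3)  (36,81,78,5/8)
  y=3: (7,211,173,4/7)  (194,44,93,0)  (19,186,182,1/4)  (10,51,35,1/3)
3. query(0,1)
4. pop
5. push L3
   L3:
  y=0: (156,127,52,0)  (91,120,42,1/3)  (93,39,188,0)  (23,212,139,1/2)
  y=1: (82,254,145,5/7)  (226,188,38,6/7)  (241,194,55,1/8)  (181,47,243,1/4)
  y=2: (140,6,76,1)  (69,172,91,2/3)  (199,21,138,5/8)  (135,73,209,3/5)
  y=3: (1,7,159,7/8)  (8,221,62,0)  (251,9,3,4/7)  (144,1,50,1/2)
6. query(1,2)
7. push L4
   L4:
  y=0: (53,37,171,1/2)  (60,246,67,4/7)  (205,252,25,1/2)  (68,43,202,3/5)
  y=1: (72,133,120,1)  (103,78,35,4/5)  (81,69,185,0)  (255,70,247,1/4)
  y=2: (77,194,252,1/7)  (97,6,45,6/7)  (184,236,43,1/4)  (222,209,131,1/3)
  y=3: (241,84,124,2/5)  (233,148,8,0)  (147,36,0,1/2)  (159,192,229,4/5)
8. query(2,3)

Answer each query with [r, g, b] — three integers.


query (0,1) [L1,L2] — begin 0,0,0
+L1 (α=1/2) → [149/2, 55, 31]
+L2 (α=1/6) → [1057/12, 335/6, 41]
= [88, 56, 41]

query (1,2) [L1,L3] — begin 0,0,0
+L1 (α=3/8) → [255/8, 303/4, 381/4]
+L3 (α=2/3) → [453/8, 1679/12, 1109/12]
= [57, 140, 92]

query (2,3) [L1,L3,L4] — begin 0,0,0
after L1 α=1/3: [2/3, 157/3, 223/3]
after L3 α=4/7: [1006/7, 193/7, 235/7]
after L4 α=1/2: [2035/14, 445/14, 235/14]
rounded: [145, 32, 17]


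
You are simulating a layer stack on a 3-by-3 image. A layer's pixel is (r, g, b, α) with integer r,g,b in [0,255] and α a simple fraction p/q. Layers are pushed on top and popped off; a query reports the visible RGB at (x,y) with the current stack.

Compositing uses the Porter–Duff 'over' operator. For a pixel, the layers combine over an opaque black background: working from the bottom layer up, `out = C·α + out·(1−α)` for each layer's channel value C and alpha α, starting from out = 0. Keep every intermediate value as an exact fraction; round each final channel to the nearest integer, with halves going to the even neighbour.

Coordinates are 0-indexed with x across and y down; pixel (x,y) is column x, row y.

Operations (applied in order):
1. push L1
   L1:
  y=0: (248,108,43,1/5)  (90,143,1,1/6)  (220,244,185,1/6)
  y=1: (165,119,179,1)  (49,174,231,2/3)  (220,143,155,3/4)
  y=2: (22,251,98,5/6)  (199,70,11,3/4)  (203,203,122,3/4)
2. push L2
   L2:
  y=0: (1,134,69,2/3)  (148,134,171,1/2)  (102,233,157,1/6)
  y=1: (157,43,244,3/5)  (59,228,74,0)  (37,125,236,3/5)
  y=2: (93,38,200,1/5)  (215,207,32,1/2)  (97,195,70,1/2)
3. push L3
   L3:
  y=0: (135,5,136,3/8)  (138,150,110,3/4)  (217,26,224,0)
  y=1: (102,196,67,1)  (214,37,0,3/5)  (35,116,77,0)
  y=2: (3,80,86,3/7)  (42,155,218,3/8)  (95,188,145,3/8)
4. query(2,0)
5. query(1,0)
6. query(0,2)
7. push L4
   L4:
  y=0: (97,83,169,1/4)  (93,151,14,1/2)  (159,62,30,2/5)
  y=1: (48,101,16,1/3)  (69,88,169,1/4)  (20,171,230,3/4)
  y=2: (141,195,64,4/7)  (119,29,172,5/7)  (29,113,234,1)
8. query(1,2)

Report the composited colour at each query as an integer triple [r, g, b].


at x=2,y=0 over L1,L2,L3:
+L1 (α=1/6) → [110/3, 122/3, 185/6]
+L2 (α=1/6) → [428/9, 1309/18, 1867/36]
+L3 (α=0) → [428/9, 1309/18, 1867/36]
rounded: [48, 73, 52]

at x=1,y=0 over L1,L2,L3:
after L1 α=1/6: [15, 143/6, 1/6]
after L2 α=1/2: [163/2, 947/12, 1027/12]
after L3 α=3/4: [991/8, 6347/48, 4987/48]
= [124, 132, 104]

(0,2) stack=L1,L2,L3; from [0,0,0]:
+L1 (α=5/6) → [55/3, 1255/6, 245/3]
+L2 (α=1/5) → [499/15, 2624/15, 316/3]
+L3 (α=3/7) → [2131/105, 14096/105, 2038/21]
= [20, 134, 97]

query (1,2) [L1,L2,L3,L4] — begin 0,0,0
L1 α=3/4: [597/4, 105/2, 33/4]
L2 α=1/2: [1457/8, 519/4, 161/8]
L3 α=3/8: [8293/64, 4455/32, 6037/64]
L4 α=5/7: [27333/224, 6775/112, 33557/224]
rounded: [122, 60, 150]


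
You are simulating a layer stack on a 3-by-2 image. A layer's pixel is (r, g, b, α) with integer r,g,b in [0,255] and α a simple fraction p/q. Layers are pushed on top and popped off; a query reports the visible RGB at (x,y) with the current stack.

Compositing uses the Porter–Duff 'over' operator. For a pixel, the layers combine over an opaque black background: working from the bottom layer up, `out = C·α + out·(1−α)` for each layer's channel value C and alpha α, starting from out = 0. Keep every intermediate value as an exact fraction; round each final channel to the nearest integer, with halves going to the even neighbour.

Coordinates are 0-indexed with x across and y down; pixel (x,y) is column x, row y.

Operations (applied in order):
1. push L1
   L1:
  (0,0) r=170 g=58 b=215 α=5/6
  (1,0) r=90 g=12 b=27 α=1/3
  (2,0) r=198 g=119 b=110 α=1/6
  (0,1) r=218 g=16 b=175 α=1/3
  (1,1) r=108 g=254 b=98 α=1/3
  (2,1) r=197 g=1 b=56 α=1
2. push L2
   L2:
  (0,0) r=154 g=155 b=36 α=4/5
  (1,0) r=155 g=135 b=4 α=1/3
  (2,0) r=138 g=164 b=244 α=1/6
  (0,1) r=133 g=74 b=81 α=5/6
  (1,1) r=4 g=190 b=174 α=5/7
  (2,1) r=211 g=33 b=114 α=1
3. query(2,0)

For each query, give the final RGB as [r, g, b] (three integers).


(2,0) stack=L1,L2; from [0,0,0]:
after L1 α=1/6: [33, 119/6, 55/3]
after L2 α=1/6: [101/2, 1579/36, 1007/18]
→ [50, 44, 56]


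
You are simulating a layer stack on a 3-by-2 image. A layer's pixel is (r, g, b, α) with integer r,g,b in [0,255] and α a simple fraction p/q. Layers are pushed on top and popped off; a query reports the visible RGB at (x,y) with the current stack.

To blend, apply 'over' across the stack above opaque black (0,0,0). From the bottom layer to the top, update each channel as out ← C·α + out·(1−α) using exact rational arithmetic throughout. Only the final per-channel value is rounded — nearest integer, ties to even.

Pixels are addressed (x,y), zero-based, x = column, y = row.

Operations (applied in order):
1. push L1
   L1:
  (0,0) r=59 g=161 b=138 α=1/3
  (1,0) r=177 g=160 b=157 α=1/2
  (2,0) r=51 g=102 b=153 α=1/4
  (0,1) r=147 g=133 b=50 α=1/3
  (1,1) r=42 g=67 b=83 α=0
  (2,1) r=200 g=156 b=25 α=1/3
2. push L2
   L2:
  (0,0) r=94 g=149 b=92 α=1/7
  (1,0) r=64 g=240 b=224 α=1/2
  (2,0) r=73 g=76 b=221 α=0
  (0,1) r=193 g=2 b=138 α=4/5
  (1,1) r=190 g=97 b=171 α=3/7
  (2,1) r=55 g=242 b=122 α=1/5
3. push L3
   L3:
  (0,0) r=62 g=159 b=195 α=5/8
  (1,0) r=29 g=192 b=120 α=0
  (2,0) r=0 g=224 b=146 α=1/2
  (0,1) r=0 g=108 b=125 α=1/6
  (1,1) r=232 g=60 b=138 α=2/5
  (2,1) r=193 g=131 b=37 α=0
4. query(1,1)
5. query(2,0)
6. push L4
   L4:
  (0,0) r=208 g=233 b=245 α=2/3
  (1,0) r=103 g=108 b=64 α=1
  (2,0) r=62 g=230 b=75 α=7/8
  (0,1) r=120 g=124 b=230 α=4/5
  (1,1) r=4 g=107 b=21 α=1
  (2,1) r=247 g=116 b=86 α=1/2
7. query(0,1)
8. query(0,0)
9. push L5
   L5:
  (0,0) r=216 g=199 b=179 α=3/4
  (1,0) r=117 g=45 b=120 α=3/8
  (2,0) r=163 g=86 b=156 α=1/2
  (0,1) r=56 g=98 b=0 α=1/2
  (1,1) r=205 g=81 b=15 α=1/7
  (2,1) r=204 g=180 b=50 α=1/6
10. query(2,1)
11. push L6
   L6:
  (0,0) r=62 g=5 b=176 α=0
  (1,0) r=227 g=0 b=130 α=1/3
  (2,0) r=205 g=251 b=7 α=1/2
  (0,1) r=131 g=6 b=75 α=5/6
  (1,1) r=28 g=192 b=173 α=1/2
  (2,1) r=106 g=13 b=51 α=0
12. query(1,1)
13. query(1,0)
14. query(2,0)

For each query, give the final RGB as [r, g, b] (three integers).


at x=1,y=1 over L1,L2,L3:
+L1 (α=0) → [0, 0, 0]
+L2 (α=3/7) → [570/7, 291/7, 513/7]
+L3 (α=2/5) → [4958/35, 1713/35, 3471/35]
→ [142, 49, 99]

query (2,0) [L1,L2,L3] — begin 0,0,0
+L1 (α=1/4) → [51/4, 51/2, 153/4]
+L2 (α=0) → [51/4, 51/2, 153/4]
+L3 (α=1/2) → [51/8, 499/4, 737/8]
= [6, 125, 92]

(0,1) stack=L1,L2,L3,L4; from [0,0,0]:
+L1 (α=1/3) → [49, 133/3, 50/3]
+L2 (α=4/5) → [821/5, 157/15, 1706/15]
+L3 (α=1/6) → [821/6, 481/18, 2081/18]
+L4 (α=4/5) → [3701/30, 9409/90, 18641/90]
→ [123, 105, 207]

at x=0,y=0 over L1,L2,L3,L4:
+L1 (α=1/3) → [59/3, 161/3, 46]
+L2 (α=1/7) → [212/7, 471/7, 368/7]
+L3 (α=5/8) → [1403/28, 3489/28, 7929/56]
+L4 (α=2/3) → [13051/84, 16537/84, 35369/168]
→ [155, 197, 211]

(2,1) stack=L1,L2,L3,L4,L5; from [0,0,0]:
+L1 (α=1/3) → [200/3, 52, 25/3]
+L2 (α=1/5) → [193/3, 90, 466/15]
+L3 (α=0) → [193/3, 90, 466/15]
+L4 (α=1/2) → [467/3, 103, 878/15]
+L5 (α=1/6) → [2947/18, 695/6, 514/9]
rounded: [164, 116, 57]

(1,1) stack=L1,L2,L3,L4,L5,L6; from [0,0,0]:
L1 α=0: [0, 0, 0]
L2 α=3/7: [570/7, 291/7, 513/7]
L3 α=2/5: [4958/35, 1713/35, 3471/35]
L4 α=1: [4, 107, 21]
L5 α=1/7: [229/7, 723/7, 141/7]
L6 α=1/2: [425/14, 2067/14, 676/7]
= [30, 148, 97]

(1,0) stack=L1,L2,L3,L4,L5,L6; from [0,0,0]:
L1 α=1/2: [177/2, 80, 157/2]
L2 α=1/2: [305/4, 160, 605/4]
L3 α=0: [305/4, 160, 605/4]
L4 α=1: [103, 108, 64]
L5 α=3/8: [433/4, 675/8, 85]
L6 α=1/3: [887/6, 225/4, 100]
rounded: [148, 56, 100]

at x=2,y=0 over L1,L2,L3,L4,L5,L6:
L1 α=1/4: [51/4, 51/2, 153/4]
L2 α=0: [51/4, 51/2, 153/4]
L3 α=1/2: [51/8, 499/4, 737/8]
L4 α=7/8: [3523/64, 6939/32, 4937/64]
L5 α=1/2: [13955/128, 9691/64, 14921/128]
L6 α=1/2: [40195/256, 25755/128, 15817/256]
= [157, 201, 62]


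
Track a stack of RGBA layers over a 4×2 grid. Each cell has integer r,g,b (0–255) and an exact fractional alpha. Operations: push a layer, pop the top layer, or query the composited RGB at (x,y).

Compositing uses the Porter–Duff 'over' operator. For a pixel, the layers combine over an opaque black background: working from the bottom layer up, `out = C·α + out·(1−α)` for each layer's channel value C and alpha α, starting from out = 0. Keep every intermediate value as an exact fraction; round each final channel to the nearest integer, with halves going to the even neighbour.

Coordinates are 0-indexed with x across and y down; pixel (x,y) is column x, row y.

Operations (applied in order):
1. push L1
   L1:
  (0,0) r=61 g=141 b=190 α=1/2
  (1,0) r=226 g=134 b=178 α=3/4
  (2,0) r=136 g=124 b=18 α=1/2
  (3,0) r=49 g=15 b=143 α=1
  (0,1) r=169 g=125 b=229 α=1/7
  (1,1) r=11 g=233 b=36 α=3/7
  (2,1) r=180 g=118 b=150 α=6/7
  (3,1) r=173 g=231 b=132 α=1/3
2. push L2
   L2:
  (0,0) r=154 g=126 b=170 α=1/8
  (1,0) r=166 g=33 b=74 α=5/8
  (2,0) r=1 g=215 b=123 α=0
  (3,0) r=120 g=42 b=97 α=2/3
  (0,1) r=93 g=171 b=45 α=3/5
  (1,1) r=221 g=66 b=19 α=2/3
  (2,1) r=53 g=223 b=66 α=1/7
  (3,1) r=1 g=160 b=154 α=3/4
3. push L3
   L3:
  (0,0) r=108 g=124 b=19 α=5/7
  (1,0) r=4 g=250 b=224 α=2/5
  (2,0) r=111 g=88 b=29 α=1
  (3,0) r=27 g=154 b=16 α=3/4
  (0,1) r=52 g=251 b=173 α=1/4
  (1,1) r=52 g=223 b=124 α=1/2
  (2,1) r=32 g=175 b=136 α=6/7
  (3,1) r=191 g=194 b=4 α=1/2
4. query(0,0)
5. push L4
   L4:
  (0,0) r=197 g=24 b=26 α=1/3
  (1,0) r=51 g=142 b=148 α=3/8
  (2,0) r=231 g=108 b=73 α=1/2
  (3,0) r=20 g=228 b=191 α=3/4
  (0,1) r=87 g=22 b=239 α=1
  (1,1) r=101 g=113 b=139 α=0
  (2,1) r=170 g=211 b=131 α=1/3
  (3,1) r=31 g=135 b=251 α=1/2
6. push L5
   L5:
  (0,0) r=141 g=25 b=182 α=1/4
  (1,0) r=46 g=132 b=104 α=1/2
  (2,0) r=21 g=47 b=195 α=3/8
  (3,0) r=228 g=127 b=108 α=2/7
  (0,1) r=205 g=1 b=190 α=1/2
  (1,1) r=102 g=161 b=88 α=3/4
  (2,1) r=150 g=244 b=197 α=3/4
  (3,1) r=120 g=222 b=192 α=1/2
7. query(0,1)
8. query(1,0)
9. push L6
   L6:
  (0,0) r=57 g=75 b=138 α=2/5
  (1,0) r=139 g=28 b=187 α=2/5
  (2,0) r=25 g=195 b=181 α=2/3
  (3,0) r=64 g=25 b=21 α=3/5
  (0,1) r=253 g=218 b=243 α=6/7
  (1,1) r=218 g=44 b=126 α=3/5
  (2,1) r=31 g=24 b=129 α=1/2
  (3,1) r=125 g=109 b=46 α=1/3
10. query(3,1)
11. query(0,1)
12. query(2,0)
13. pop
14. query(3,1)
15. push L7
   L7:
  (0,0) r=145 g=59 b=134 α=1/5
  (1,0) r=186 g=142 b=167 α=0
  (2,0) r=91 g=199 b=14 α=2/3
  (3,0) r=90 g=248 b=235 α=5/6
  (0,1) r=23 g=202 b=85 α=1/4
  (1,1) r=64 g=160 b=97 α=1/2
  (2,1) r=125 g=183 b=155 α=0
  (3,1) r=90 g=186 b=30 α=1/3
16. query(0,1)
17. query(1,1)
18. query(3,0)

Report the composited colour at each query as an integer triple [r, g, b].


at x=0,y=0 over L1,L2,L3:
after L1 α=1/2: [61/2, 141/2, 95]
after L2 α=1/8: [735/16, 1239/16, 835/8]
after L3 α=5/7: [5055/56, 6199/56, 1215/28]
rounded: [90, 111, 43]

(0,1) stack=L1,L2,L3,L4,L5; from [0,0,0]:
+L1 (α=1/7) → [169/7, 125/7, 229/7]
+L2 (α=3/5) → [2291/35, 3841/35, 1403/35]
+L3 (α=1/4) → [8693/140, 5077/35, 2566/35]
+L4 (α=1) → [87, 22, 239]
+L5 (α=1/2) → [146, 23/2, 429/2]
= [146, 12, 214]

at x=1,y=0 over L1,L2,L3,L4,L5:
+L1 (α=3/4) → [339/2, 201/2, 267/2]
+L2 (α=5/8) → [2677/16, 933/16, 1541/16]
+L3 (α=2/5) → [8159/80, 10799/80, 11791/80]
+L4 (α=3/8) → [10607/128, 17615/128, 18895/128]
+L5 (α=1/2) → [16495/256, 34511/256, 32207/256]
→ [64, 135, 126]

(3,1) stack=L1,L2,L3,L4,L5,L6; from [0,0,0]:
L1 α=1/3: [173/3, 77, 44]
L2 α=3/4: [91/6, 557/4, 253/2]
L3 α=1/2: [1237/12, 1333/8, 261/4]
L4 α=1/2: [1609/24, 2413/16, 1265/8]
L5 α=1/2: [4489/48, 5965/32, 2801/16]
L6 α=1/3: [7489/72, 7709/48, 3169/24]
= [104, 161, 132]

at x=0,y=1 over L1,L2,L3,L4,L5,L6:
L1 α=1/7: [169/7, 125/7, 229/7]
L2 α=3/5: [2291/35, 3841/35, 1403/35]
L3 α=1/4: [8693/140, 5077/35, 2566/35]
L4 α=1: [87, 22, 239]
L5 α=1/2: [146, 23/2, 429/2]
L6 α=6/7: [1664/7, 377/2, 3345/14]
rounded: [238, 188, 239]

at x=2,y=0 over L1,L2,L3,L4,L5,L6:
+L1 (α=1/2) → [68, 62, 9]
+L2 (α=0) → [68, 62, 9]
+L3 (α=1) → [111, 88, 29]
+L4 (α=1/2) → [171, 98, 51]
+L5 (α=3/8) → [459/4, 631/8, 105]
+L6 (α=2/3) → [659/12, 3751/24, 467/3]
→ [55, 156, 156]

(3,1) stack=L1,L2,L3,L4,L5; from [0,0,0]:
L1 α=1/3: [173/3, 77, 44]
L2 α=3/4: [91/6, 557/4, 253/2]
L3 α=1/2: [1237/12, 1333/8, 261/4]
L4 α=1/2: [1609/24, 2413/16, 1265/8]
L5 α=1/2: [4489/48, 5965/32, 2801/16]
→ [94, 186, 175]

(0,1) stack=L1,L2,L3,L4,L5,L7; from [0,0,0]:
L1 α=1/7: [169/7, 125/7, 229/7]
L2 α=3/5: [2291/35, 3841/35, 1403/35]
L3 α=1/4: [8693/140, 5077/35, 2566/35]
L4 α=1: [87, 22, 239]
L5 α=1/2: [146, 23/2, 429/2]
L7 α=1/4: [461/4, 473/8, 1457/8]
→ [115, 59, 182]

(1,1) stack=L1,L2,L3,L4,L5,L7; from [0,0,0]:
after L1 α=3/7: [33/7, 699/7, 108/7]
after L2 α=2/3: [3127/21, 541/7, 374/21]
after L3 α=1/2: [4219/42, 1051/7, 1489/21]
after L4 α=0: [4219/42, 1051/7, 1489/21]
after L5 α=3/4: [17071/168, 1108/7, 7033/84]
after L7 α=1/2: [27823/336, 1114/7, 15181/168]
= [83, 159, 90]

query (3,0) [L1,L2,L3,L4,L5,L7] — begin 0,0,0
+L1 (α=1) → [49, 15, 143]
+L2 (α=2/3) → [289/3, 33, 337/3]
+L3 (α=3/4) → [133/3, 495/4, 481/12]
+L4 (α=3/4) → [313/12, 3231/16, 7357/48]
+L5 (α=2/7) → [7037/84, 20219/112, 47153/336]
+L7 (α=5/6) → [44837/504, 53033/224, 441953/2016]
rounded: [89, 237, 219]


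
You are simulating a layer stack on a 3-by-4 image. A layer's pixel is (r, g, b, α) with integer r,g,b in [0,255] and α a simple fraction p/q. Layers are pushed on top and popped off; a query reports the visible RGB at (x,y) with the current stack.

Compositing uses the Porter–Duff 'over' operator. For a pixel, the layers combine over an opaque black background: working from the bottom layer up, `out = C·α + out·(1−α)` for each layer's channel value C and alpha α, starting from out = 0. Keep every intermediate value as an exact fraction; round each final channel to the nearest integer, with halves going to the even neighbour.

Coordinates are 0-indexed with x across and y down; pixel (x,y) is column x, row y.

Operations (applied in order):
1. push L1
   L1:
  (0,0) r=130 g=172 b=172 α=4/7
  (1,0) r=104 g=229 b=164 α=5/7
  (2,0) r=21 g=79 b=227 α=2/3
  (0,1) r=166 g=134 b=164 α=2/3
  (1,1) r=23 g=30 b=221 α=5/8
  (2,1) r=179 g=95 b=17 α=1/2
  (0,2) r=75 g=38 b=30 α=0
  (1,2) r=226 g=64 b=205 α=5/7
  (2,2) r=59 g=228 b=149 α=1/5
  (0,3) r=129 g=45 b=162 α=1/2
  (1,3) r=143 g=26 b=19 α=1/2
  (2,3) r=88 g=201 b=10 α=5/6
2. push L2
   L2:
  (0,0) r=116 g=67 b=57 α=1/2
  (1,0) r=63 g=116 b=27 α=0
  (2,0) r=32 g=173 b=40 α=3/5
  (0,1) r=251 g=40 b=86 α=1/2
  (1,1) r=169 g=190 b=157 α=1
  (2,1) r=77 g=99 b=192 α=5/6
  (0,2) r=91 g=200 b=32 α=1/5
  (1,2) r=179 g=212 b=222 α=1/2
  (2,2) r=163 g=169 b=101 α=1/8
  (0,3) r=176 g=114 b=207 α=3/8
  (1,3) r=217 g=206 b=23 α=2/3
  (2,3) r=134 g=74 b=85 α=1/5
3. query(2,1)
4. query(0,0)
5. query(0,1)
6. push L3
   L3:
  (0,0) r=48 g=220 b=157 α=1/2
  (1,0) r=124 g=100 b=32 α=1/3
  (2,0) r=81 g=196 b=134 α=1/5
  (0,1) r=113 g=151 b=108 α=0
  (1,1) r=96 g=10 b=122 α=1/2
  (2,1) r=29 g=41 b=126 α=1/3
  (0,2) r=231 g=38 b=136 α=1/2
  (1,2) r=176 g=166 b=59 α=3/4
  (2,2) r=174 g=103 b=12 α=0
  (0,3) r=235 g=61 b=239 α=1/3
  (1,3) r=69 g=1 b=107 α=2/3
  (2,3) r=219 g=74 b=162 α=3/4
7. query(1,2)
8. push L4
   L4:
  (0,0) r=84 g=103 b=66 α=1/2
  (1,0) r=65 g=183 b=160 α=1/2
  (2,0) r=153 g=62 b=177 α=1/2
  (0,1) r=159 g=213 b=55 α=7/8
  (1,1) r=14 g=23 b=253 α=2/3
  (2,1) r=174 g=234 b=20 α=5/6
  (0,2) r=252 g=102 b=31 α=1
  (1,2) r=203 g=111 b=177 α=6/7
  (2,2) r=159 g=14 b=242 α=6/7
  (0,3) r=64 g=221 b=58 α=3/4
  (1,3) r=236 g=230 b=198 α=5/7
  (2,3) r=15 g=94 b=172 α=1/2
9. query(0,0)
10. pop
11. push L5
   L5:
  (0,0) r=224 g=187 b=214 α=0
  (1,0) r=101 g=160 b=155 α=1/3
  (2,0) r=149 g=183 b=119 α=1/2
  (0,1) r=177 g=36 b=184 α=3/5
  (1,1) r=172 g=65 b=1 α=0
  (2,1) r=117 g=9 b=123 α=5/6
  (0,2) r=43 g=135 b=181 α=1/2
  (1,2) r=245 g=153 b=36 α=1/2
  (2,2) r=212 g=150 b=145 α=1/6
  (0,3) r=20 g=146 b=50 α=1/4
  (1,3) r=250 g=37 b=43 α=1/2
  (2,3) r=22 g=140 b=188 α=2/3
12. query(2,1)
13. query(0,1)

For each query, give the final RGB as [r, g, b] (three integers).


query (2,1) [L1,L2] — begin 0,0,0
+L1 (α=1/2) → [179/2, 95/2, 17/2]
+L2 (α=5/6) → [949/12, 1085/12, 1937/12]
→ [79, 90, 161]

query (0,0) [L1,L2] — begin 0,0,0
L1 α=4/7: [520/7, 688/7, 688/7]
L2 α=1/2: [666/7, 1157/14, 1087/14]
→ [95, 83, 78]

at x=0,y=1 over L1,L2:
+L1 (α=2/3) → [332/3, 268/3, 328/3]
+L2 (α=1/2) → [1085/6, 194/3, 293/3]
rounded: [181, 65, 98]

query (1,2) [L1,L2,L3] — begin 0,0,0
+L1 (α=5/7) → [1130/7, 320/7, 1025/7]
+L2 (α=1/2) → [2383/14, 902/7, 2579/14]
+L3 (α=3/4) → [9775/56, 1097/7, 5057/56]
= [175, 157, 90]

(0,0) stack=L1,L2,L3,L4; from [0,0,0]:
+L1 (α=4/7) → [520/7, 688/7, 688/7]
+L2 (α=1/2) → [666/7, 1157/14, 1087/14]
+L3 (α=1/2) → [501/7, 4237/28, 3285/28]
+L4 (α=1/2) → [1089/14, 7121/56, 5133/56]
→ [78, 127, 92]

query (2,1) [L1,L2,L3,L5] — begin 0,0,0
after L1 α=1/2: [179/2, 95/2, 17/2]
after L2 α=5/6: [949/12, 1085/12, 1937/12]
after L3 α=1/3: [1123/18, 1331/18, 2693/18]
after L5 α=5/6: [11653/108, 2141/108, 13763/108]
rounded: [108, 20, 127]

at x=0,y=1 over L1,L2,L3,L5:
after L1 α=2/3: [332/3, 268/3, 328/3]
after L2 α=1/2: [1085/6, 194/3, 293/3]
after L3 α=0: [1085/6, 194/3, 293/3]
after L5 α=3/5: [2678/15, 712/15, 2242/15]
rounded: [179, 47, 149]


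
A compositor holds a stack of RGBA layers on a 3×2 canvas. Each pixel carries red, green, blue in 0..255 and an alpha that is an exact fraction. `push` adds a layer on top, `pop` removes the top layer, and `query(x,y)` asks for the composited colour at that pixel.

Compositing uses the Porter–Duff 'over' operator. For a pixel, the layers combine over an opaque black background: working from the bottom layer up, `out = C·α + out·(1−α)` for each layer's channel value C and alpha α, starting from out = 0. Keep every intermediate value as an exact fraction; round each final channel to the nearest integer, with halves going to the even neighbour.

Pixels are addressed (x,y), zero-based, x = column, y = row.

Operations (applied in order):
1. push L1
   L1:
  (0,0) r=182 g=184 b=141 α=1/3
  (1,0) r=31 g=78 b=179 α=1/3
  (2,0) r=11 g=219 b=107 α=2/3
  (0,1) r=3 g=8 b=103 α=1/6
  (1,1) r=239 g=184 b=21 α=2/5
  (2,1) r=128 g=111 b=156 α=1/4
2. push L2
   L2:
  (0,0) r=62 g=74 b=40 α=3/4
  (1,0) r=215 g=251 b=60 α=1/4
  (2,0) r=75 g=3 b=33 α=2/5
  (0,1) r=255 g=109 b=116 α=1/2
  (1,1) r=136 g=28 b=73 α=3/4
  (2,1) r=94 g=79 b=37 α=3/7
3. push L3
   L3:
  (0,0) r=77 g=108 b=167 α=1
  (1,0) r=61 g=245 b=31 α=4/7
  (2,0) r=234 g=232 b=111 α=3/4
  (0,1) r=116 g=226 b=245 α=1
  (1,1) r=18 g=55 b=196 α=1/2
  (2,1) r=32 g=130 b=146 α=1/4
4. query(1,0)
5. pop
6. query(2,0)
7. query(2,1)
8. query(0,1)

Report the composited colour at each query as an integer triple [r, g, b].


(1,0) stack=L1,L2,L3; from [0,0,0]:
after L1 α=1/3: [31/3, 26, 179/3]
after L2 α=1/4: [123/2, 329/4, 239/4]
after L3 α=4/7: [857/14, 701/4, 1213/28]
→ [61, 175, 43]

at x=2,y=0 over L1,L2:
after L1 α=2/3: [22/3, 146, 214/3]
after L2 α=2/5: [172/5, 444/5, 56]
= [34, 89, 56]

query (2,1) [L1,L2] — begin 0,0,0
+L1 (α=1/4) → [32, 111/4, 39]
+L2 (α=3/7) → [410/7, 348/7, 267/7]
rounded: [59, 50, 38]

query (0,1) [L1,L2] — begin 0,0,0
+L1 (α=1/6) → [1/2, 4/3, 103/6]
+L2 (α=1/2) → [511/4, 331/6, 799/12]
= [128, 55, 67]


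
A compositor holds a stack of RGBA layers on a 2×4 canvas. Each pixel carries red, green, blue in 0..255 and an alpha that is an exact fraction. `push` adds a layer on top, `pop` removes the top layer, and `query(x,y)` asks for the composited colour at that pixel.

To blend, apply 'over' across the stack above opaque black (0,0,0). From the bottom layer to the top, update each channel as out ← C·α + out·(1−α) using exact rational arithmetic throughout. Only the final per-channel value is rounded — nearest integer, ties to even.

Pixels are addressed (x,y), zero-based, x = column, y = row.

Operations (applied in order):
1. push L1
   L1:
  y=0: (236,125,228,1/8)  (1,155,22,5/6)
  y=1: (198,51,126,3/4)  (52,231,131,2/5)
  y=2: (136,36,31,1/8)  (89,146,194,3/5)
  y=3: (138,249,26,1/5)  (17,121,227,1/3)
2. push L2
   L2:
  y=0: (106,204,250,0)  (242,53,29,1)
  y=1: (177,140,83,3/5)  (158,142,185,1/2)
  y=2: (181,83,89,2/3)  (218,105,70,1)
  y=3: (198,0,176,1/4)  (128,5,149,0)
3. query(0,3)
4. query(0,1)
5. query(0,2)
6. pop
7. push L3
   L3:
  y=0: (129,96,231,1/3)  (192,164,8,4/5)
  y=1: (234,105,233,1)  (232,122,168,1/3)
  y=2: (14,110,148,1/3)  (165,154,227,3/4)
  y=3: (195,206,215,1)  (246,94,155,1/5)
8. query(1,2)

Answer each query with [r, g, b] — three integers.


(0,3) stack=L1,L2; from [0,0,0]:
+L1 (α=1/5) → [138/5, 249/5, 26/5]
+L2 (α=1/4) → [351/5, 747/20, 479/10]
= [70, 37, 48]

(0,1) stack=L1,L2; from [0,0,0]:
after L1 α=3/4: [297/2, 153/4, 189/2]
after L2 α=3/5: [828/5, 993/10, 438/5]
= [166, 99, 88]

query (0,2) [L1,L2] — begin 0,0,0
+L1 (α=1/8) → [17, 9/2, 31/8]
+L2 (α=2/3) → [379/3, 341/6, 485/8]
= [126, 57, 61]

query (1,2) [L1,L3] — begin 0,0,0
after L1 α=3/5: [267/5, 438/5, 582/5]
after L3 α=3/4: [1371/10, 687/5, 3987/20]
→ [137, 137, 199]


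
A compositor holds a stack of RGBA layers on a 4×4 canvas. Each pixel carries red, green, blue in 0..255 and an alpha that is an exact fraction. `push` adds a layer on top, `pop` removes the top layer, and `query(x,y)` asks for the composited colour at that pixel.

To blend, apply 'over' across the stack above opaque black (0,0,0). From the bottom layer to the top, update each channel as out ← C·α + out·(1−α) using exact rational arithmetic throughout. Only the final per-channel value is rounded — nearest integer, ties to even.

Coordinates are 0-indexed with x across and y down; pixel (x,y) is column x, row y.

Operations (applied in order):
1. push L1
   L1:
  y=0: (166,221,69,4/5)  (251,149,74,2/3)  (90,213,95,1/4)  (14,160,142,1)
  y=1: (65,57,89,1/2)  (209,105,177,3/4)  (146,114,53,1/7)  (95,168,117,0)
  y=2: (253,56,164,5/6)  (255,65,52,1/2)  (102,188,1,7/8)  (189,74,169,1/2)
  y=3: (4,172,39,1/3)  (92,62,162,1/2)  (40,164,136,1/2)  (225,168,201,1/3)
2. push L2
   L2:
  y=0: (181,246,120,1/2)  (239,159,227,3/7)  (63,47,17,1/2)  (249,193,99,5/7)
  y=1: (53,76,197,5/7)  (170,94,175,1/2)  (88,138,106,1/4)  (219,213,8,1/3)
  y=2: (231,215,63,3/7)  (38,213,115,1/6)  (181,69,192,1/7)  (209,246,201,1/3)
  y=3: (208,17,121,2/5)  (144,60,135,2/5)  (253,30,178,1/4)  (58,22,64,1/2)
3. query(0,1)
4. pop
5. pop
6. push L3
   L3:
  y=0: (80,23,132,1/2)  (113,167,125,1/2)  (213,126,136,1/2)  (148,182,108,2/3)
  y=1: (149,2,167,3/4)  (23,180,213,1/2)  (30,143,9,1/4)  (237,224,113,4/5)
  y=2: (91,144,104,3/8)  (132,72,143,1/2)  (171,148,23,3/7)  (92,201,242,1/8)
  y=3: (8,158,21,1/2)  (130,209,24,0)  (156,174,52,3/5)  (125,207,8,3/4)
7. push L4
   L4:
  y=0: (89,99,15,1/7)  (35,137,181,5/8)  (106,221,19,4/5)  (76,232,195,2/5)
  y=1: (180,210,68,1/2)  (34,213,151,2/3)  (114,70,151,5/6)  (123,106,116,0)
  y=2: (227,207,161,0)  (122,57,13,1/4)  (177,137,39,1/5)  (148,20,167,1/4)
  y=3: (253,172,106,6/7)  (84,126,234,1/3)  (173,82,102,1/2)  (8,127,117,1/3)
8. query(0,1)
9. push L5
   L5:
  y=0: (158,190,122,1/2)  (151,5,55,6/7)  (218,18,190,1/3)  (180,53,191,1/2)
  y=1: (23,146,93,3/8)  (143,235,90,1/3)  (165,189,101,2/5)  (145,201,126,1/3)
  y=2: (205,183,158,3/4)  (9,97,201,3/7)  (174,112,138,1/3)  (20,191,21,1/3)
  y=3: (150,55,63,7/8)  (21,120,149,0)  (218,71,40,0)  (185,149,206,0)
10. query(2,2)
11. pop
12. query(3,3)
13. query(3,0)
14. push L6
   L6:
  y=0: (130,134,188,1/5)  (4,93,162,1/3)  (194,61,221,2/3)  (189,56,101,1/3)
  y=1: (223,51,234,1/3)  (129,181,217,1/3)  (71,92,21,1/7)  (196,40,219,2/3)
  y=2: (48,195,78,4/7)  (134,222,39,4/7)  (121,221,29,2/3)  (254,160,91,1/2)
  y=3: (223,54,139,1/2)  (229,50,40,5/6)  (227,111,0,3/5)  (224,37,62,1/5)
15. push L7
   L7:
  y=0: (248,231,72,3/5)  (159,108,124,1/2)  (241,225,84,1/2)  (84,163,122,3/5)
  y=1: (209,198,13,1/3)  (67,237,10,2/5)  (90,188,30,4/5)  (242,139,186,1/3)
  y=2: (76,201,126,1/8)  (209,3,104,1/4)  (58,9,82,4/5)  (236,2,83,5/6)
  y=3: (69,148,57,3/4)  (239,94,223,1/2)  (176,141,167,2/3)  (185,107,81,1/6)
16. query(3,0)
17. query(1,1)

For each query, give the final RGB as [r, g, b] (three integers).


(0,1) stack=L1,L2; from [0,0,0]:
after L1 α=1/2: [65/2, 57/2, 89/2]
after L2 α=5/7: [330/7, 437/7, 1074/7]
= [47, 62, 153]

(0,1) stack=L3,L4; from [0,0,0]:
after L3 α=3/4: [447/4, 3/2, 501/4]
after L4 α=1/2: [1167/8, 423/4, 773/8]
→ [146, 106, 97]

query (2,2) [L3,L4,L5] — begin 0,0,0
after L3 α=3/7: [513/7, 444/7, 69/7]
after L4 α=1/5: [3291/35, 547/7, 549/35]
after L5 α=1/3: [4224/35, 626/7, 1976/35]
rounded: [121, 89, 56]

at x=3,y=3 over L3,L4:
after L3 α=3/4: [375/4, 621/4, 6]
after L4 α=1/3: [391/6, 875/6, 43]
= [65, 146, 43]

query (3,0) [L3,L4] — begin 0,0,0
L3 α=2/3: [296/3, 364/3, 72]
L4 α=2/5: [448/5, 828/5, 606/5]
rounded: [90, 166, 121]

at x=3,y=0 over L3,L4,L6,L7:
L3 α=2/3: [296/3, 364/3, 72]
L4 α=2/5: [448/5, 828/5, 606/5]
L6 α=1/3: [1841/15, 1936/15, 1717/15]
L7 α=3/5: [7462/75, 11207/75, 8924/75]
= [99, 149, 119]

(1,1) stack=L3,L4,L6,L7; from [0,0,0]:
+L3 (α=1/2) → [23/2, 90, 213/2]
+L4 (α=2/3) → [53/2, 172, 817/6]
+L6 (α=1/3) → [182/3, 175, 1468/9]
+L7 (α=2/5) → [316/5, 999/5, 1528/15]
= [63, 200, 102]
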